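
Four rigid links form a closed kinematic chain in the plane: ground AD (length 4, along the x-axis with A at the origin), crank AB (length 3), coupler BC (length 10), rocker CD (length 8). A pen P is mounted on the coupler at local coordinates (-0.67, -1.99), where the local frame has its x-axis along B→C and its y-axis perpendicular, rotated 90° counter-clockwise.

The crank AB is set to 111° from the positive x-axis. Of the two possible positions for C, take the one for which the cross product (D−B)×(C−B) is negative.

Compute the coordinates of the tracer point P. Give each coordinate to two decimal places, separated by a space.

A=(0,0), D=(4.00,0)
B = A + 3.00·(cos111°, sin111°) = (-1.0751, 2.8007)
|BD| = 5.7966
circle(B,10.00) ∩ circle(D,8.00): a=6.0036, h=7.9973
  candidates: C₊=(8.0452,6.9019) cross=46.357; C₋=(0.3171,-7.1019) cross=-46.357
  mode - wants cross < 0 → take C=(0.3171,-7.1019) (cross=-46.357)
ex = (C−B)/|BC| = (0.1392,-0.9903); ey = (0.9903,0.1392)
P = B + -0.67·ex + -1.99·ey = (-3.1390,3.1872)

-3.14 3.19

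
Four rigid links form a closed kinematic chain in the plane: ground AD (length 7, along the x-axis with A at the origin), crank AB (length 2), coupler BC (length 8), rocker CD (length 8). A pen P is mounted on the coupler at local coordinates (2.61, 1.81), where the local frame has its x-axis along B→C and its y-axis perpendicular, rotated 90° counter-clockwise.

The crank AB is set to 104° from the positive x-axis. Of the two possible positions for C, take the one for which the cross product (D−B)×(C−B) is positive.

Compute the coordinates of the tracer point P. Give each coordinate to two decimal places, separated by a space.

A=(0,0), D=(7.00,0)
B = A + 2.00·(cos104°, sin104°) = (-0.4838, 1.9406)
|BD| = 7.7314
circle(B,8.00) ∩ circle(D,8.00): a=3.8657, h=7.0040
  candidates: C₊=(5.0161,7.7501) cross=54.151; C₋=(1.5000,-5.8095) cross=-54.151
  mode + wants cross > 0 → take C=(5.0161,7.7501) (cross=54.151)
ex = (C−B)/|BC| = (0.6875,0.7262); ey = (-0.7262,0.6875)
P = B + 2.61·ex + 1.81·ey = (-0.0039,5.0803)

-0.00 5.08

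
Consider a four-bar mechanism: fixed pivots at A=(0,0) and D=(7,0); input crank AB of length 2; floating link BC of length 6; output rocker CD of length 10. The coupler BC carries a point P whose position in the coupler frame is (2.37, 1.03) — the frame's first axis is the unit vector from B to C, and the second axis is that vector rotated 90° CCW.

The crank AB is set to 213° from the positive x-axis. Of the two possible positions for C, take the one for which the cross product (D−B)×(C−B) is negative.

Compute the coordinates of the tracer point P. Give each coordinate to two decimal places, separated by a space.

-0.11 -3.14

A=(0,0), D=(7.00,0)
B = A + 2.00·(cos213°, sin213°) = (-1.6773, -1.0893)
|BD| = 8.7454
circle(B,6.00) ∩ circle(D,10.00): a=0.7137, h=5.9574
  candidates: C₊=(-1.7112,4.9106) cross=52.100; C₋=(-0.2272,-6.9114) cross=-52.100
  mode - wants cross < 0 → take C=(-0.2272,-6.9114) (cross=-52.100)
ex = (C−B)/|BC| = (0.2417,-0.9704); ey = (0.9704,0.2417)
P = B + 2.37·ex + 1.03·ey = (-0.1051,-3.1401)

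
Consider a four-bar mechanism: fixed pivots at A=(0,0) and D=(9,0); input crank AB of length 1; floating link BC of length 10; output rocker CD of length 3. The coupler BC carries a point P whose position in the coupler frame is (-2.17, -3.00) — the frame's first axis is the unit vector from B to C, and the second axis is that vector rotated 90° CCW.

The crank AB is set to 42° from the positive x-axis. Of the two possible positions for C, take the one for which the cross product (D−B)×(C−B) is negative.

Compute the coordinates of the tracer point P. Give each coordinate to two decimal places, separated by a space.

A=(0,0), D=(9.00,0)
B = A + 1.00·(cos42°, sin42°) = (0.7431, 0.6691)
|BD| = 8.2839
circle(B,10.00) ∩ circle(D,3.00): a=9.6345, h=2.6788
  candidates: C₊=(10.5626,2.5609) cross=22.191; C₋=(10.1298,-2.7791) cross=-22.191
  mode - wants cross < 0 → take C=(10.1298,-2.7791) (cross=-22.191)
ex = (C−B)/|BC| = (0.9387,-0.3448); ey = (0.3448,0.9387)
P = B + -2.17·ex + -3.00·ey = (-2.3282,-1.3986)

-2.33 -1.40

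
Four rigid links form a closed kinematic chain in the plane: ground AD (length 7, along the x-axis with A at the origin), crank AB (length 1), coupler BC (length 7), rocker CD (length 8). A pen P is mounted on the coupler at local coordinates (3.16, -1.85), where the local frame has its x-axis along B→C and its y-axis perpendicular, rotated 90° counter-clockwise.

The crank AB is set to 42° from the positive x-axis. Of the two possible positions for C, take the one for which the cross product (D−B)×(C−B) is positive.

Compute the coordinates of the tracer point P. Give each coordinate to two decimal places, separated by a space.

A=(0,0), D=(7.00,0)
B = A + 1.00·(cos42°, sin42°) = (0.7431, 0.6691)
|BD| = 6.2925
circle(B,7.00) ∩ circle(D,8.00): a=1.9544, h=6.7216
  candidates: C₊=(3.4012,7.1448) cross=42.296; C₋=(1.9717,-6.2222) cross=-42.296
  mode + wants cross > 0 → take C=(3.4012,7.1448) (cross=42.296)
ex = (C−B)/|BC| = (0.3797,0.9251); ey = (-0.9251,0.3797)
P = B + 3.16·ex + -1.85·ey = (3.6545,2.8900)

3.65 2.89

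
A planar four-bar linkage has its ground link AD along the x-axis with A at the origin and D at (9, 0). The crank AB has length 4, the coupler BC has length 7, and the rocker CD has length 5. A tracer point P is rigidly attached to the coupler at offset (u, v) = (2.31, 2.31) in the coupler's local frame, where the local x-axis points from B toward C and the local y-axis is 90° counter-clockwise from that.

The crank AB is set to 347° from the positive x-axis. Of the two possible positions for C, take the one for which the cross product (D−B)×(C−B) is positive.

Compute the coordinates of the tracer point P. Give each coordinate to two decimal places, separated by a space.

A=(0,0), D=(9.00,0)
B = A + 4.00·(cos347°, sin347°) = (3.8975, -0.8998)
|BD| = 5.1813
circle(B,7.00) ∩ circle(D,5.00): a=4.9067, h=4.9925
  candidates: C₊=(7.8626,4.8689) cross=25.867; C₋=(9.5966,-4.9643) cross=-25.867
  mode + wants cross > 0 → take C=(7.8626,4.8689) (cross=25.867)
ex = (C−B)/|BC| = (0.5664,0.8241); ey = (-0.8241,0.5664)
P = B + 2.31·ex + 2.31·ey = (3.3023,2.3124)

3.30 2.31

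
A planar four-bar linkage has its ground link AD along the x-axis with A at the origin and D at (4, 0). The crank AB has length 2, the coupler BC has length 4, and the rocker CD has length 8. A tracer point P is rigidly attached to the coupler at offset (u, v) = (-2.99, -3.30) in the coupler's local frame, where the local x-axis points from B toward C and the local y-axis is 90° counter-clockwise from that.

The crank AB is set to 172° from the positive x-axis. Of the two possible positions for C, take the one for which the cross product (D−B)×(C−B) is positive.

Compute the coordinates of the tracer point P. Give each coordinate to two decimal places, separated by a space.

1.87 -1.96

A=(0,0), D=(4.00,0)
B = A + 2.00·(cos172°, sin172°) = (-1.9805, 0.2783)
|BD| = 5.9870
circle(B,4.00) ∩ circle(D,8.00): a=-1.0152, h=3.8690
  candidates: C₊=(-2.8147,4.1904) cross=23.164; C₋=(-3.1745,-3.5393) cross=-23.164
  mode + wants cross > 0 → take C=(-2.8147,4.1904) (cross=23.164)
ex = (C−B)/|BC| = (-0.2085,0.9780); ey = (-0.9780,-0.2085)
P = B + -2.99·ex + -3.30·ey = (1.8705,-1.9577)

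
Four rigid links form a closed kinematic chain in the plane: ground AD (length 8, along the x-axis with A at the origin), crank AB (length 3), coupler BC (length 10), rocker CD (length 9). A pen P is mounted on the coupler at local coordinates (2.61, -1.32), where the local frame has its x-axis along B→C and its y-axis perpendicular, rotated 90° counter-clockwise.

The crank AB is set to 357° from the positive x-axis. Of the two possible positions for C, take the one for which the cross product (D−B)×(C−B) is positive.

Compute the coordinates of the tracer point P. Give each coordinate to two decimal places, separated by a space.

5.27 1.68

A=(0,0), D=(8.00,0)
B = A + 3.00·(cos357°, sin357°) = (2.9959, -0.1570)
|BD| = 5.0066
circle(B,10.00) ∩ circle(D,9.00): a=4.4008, h=8.9796
  candidates: C₊=(7.1129,8.9562) cross=44.957; C₋=(7.6761,-8.9942) cross=-44.957
  mode + wants cross > 0 → take C=(7.1129,8.9562) (cross=44.957)
ex = (C−B)/|BC| = (0.4117,0.9113); ey = (-0.9113,0.4117)
P = B + 2.61·ex + -1.32·ey = (5.2734,1.6781)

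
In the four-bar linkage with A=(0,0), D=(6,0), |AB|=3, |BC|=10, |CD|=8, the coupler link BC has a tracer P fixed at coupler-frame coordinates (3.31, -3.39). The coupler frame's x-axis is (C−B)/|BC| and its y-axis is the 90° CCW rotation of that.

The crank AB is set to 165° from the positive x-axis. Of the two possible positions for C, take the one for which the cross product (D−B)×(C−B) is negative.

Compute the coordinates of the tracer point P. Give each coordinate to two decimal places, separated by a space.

-3.74 -3.89

A=(0,0), D=(6.00,0)
B = A + 3.00·(cos165°, sin165°) = (-2.8978, 0.7765)
|BD| = 8.9316
circle(B,10.00) ∩ circle(D,8.00): a=6.4811, h=7.6155
  candidates: C₊=(4.2208,7.7997) cross=68.018; C₋=(2.8968,-7.3736) cross=-68.018
  mode - wants cross < 0 → take C=(2.8968,-7.3736) (cross=-68.018)
ex = (C−B)/|BC| = (0.5795,-0.8150); ey = (0.8150,0.5795)
P = B + 3.31·ex + -3.39·ey = (-3.7427,-3.8856)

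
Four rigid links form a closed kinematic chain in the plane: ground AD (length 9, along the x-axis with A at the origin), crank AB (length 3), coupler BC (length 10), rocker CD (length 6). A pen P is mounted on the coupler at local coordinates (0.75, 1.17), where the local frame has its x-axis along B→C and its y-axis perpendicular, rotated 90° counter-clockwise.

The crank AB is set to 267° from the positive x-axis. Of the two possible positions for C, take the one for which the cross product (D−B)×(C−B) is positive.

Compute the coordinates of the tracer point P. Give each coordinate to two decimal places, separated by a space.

A=(0,0), D=(9.00,0)
B = A + 3.00·(cos267°, sin267°) = (-0.1570, -2.9959)
|BD| = 9.6346
circle(B,10.00) ∩ circle(D,6.00): a=8.1387, h=5.8105
  candidates: C₊=(5.7714,5.0573) cross=55.982; C₋=(9.3850,-5.9876) cross=-55.982
  mode + wants cross > 0 → take C=(5.7714,5.0573) (cross=55.982)
ex = (C−B)/|BC| = (0.5928,0.8053); ey = (-0.8053,0.5928)
P = B + 0.75·ex + 1.17·ey = (-0.6546,-1.6983)

-0.65 -1.70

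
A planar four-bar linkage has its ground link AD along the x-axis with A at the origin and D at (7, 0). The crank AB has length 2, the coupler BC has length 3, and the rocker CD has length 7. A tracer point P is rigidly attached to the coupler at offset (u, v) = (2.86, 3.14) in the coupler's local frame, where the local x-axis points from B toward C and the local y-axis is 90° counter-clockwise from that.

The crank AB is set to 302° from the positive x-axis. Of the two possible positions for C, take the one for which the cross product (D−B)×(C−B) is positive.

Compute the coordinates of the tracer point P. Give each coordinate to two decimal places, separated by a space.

A=(0,0), D=(7.00,0)
B = A + 2.00·(cos302°, sin302°) = (1.0598, -1.6961)
|BD| = 6.1776
circle(B,3.00) ∩ circle(D,7.00): a=-0.1487, h=2.9963
  candidates: C₊=(0.0942,1.1442) cross=18.510; C₋=(1.7395,-4.6181) cross=-18.510
  mode + wants cross > 0 → take C=(0.0942,1.1442) (cross=18.510)
ex = (C−B)/|BC| = (-0.3219,0.9468); ey = (-0.9468,-0.3219)
P = B + 2.86·ex + 3.14·ey = (-2.8337,0.0009)

-2.83 0.00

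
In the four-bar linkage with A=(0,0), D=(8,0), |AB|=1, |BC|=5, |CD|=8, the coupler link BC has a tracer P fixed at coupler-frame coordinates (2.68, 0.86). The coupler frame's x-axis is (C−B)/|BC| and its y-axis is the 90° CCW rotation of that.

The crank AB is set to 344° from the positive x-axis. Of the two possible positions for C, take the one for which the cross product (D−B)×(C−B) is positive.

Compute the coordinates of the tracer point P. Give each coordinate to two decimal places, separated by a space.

0.41 2.48

A=(0,0), D=(8.00,0)
B = A + 1.00·(cos344°, sin344°) = (0.9613, -0.2756)
|BD| = 7.0441
circle(B,5.00) ∩ circle(D,8.00): a=0.7538, h=4.9429
  candidates: C₊=(1.5211,4.6929) cross=34.818; C₋=(1.9079,-5.1852) cross=-34.818
  mode + wants cross > 0 → take C=(1.5211,4.6929) (cross=34.818)
ex = (C−B)/|BC| = (0.1120,0.9937); ey = (-0.9937,0.1120)
P = B + 2.68·ex + 0.86·ey = (0.4067,2.4838)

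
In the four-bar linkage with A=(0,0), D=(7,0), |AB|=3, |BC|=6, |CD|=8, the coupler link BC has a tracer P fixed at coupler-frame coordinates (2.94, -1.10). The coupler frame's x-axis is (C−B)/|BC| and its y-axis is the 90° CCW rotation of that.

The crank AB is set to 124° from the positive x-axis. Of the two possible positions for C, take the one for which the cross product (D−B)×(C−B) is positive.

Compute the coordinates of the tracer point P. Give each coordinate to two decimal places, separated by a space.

A=(0,0), D=(7.00,0)
B = A + 3.00·(cos124°, sin124°) = (-1.6776, 2.4871)
|BD| = 9.0270
circle(B,6.00) ∩ circle(D,8.00): a=2.9626, h=5.2176
  candidates: C₊=(2.6079,6.6865) cross=47.099; C₋=(-0.2672,-3.3448) cross=-47.099
  mode + wants cross > 0 → take C=(2.6079,6.6865) (cross=47.099)
ex = (C−B)/|BC| = (0.7142,0.6999); ey = (-0.6999,0.7142)
P = B + 2.94·ex + -1.10·ey = (1.1922,3.7591)

1.19 3.76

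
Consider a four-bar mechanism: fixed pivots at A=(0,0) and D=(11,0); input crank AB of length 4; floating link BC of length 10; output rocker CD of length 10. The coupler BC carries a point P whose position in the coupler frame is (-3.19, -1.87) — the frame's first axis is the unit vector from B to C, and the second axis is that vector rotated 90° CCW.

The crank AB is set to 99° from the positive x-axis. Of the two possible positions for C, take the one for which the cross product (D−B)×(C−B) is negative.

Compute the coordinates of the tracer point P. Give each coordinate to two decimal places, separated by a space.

-3.44 6.35

A=(0,0), D=(11.00,0)
B = A + 4.00·(cos99°, sin99°) = (-0.6257, 3.9508)
|BD| = 12.2787
circle(B,10.00) ∩ circle(D,10.00): a=6.1393, h=7.8936
  candidates: C₊=(7.7269,9.4492) cross=96.923; C₋=(2.6473,-5.4984) cross=-96.923
  mode - wants cross < 0 → take C=(2.6473,-5.4984) (cross=-96.923)
ex = (C−B)/|BC| = (0.3273,-0.9449); ey = (0.9449,0.3273)
P = B + -3.19·ex + -1.87·ey = (-3.4368,6.3530)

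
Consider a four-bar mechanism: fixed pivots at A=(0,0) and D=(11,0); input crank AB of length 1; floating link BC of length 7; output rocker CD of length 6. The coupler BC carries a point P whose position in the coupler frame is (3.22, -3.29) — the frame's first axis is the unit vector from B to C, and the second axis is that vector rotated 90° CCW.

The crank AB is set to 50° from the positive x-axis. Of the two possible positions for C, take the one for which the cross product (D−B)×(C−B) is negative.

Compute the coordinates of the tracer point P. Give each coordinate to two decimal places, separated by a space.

A=(0,0), D=(11.00,0)
B = A + 1.00·(cos50°, sin50°) = (0.6428, 0.7660)
|BD| = 10.3855
circle(B,7.00) ∩ circle(D,6.00): a=5.8186, h=3.8915
  candidates: C₊=(6.7326,4.2177) cross=40.415; C₋=(6.1585,-3.5440) cross=-40.415
  mode - wants cross < 0 → take C=(6.1585,-3.5440) (cross=-40.415)
ex = (C−B)/|BC| = (0.7880,-0.6157); ey = (0.6157,0.7880)
P = B + 3.22·ex + -3.29·ey = (1.1543,-3.8090)

1.15 -3.81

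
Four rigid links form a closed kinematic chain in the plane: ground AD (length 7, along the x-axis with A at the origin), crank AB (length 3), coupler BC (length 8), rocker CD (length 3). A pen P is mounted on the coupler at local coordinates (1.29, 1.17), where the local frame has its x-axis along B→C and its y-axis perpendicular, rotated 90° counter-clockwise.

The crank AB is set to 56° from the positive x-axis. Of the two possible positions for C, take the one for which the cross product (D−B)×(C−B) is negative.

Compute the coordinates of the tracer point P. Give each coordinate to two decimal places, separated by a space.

3.42 2.47

A=(0,0), D=(7.00,0)
B = A + 3.00·(cos56°, sin56°) = (1.6776, 2.4871)
|BD| = 5.8749
circle(B,8.00) ∩ circle(D,3.00): a=7.6184, h=2.4413
  candidates: C₊=(9.6131,1.4736) cross=14.342; C₋=(7.5461,-2.9499) cross=-14.342
  mode - wants cross < 0 → take C=(7.5461,-2.9499) (cross=-14.342)
ex = (C−B)/|BC| = (0.7336,-0.6796); ey = (0.6796,0.7336)
P = B + 1.29·ex + 1.17·ey = (3.4190,2.4687)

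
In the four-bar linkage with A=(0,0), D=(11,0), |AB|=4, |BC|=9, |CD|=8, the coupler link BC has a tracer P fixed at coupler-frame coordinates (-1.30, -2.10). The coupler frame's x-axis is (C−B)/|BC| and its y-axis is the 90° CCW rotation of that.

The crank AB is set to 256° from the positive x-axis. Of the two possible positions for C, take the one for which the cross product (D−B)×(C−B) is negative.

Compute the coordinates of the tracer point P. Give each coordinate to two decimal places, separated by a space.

A=(0,0), D=(11.00,0)
B = A + 4.00·(cos256°, sin256°) = (-0.9677, -3.8812)
|BD| = 12.5813
circle(B,9.00) ∩ circle(D,8.00): a=6.9663, h=5.6984
  candidates: C₊=(3.9009,3.6883) cross=71.693; C₋=(7.4167,-7.1526) cross=-71.693
  mode - wants cross < 0 → take C=(7.4167,-7.1526) (cross=-71.693)
ex = (C−B)/|BC| = (0.9316,-0.3635); ey = (0.3635,0.9316)
P = B + -1.30·ex + -2.10·ey = (-2.9421,-5.3650)

-2.94 -5.36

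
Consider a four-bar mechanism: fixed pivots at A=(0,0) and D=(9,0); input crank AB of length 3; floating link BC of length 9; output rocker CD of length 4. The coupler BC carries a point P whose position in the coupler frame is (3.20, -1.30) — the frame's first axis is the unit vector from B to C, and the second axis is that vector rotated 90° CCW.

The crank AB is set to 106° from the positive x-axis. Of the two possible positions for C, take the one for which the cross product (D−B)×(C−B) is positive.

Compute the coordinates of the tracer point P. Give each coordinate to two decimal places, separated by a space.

2.50 1.95

A=(0,0), D=(9.00,0)
B = A + 3.00·(cos106°, sin106°) = (-0.8269, 2.8838)
|BD| = 10.2413
circle(B,9.00) ∩ circle(D,4.00): a=8.2941, h=3.4940
  candidates: C₊=(8.1154,3.9010) cross=35.784; C₋=(6.1477,-2.8043) cross=-35.784
  mode + wants cross > 0 → take C=(8.1154,3.9010) (cross=35.784)
ex = (C−B)/|BC| = (0.9936,0.1130); ey = (-0.1130,0.9936)
P = B + 3.20·ex + -1.30·ey = (2.4995,1.9538)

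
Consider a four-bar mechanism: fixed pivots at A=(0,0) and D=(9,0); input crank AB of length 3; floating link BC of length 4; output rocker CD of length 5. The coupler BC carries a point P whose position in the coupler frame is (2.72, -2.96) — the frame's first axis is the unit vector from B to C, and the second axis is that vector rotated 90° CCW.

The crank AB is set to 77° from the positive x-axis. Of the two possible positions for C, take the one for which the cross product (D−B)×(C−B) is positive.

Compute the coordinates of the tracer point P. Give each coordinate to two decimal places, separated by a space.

3.04 -0.33

A=(0,0), D=(9.00,0)
B = A + 3.00·(cos77°, sin77°) = (0.6749, 2.9231)
|BD| = 8.8234
circle(B,4.00) ∩ circle(D,5.00): a=3.9017, h=0.8813
  candidates: C₊=(4.6482,2.4621) cross=7.776; C₋=(4.0642,0.7990) cross=-7.776
  mode + wants cross > 0 → take C=(4.6482,2.4621) (cross=7.776)
ex = (C−B)/|BC| = (0.9933,-0.1153); ey = (0.1153,0.9933)
P = B + 2.72·ex + -2.96·ey = (3.0356,-0.3307)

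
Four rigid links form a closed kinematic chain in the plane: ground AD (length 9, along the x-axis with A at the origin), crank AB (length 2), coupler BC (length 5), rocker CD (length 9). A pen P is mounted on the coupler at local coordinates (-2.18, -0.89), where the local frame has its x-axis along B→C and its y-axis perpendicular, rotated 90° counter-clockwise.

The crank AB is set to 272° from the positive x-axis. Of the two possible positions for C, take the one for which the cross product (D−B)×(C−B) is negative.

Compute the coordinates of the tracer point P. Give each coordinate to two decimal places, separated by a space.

-1.80 -0.56

A=(0,0), D=(9.00,0)
B = A + 2.00·(cos272°, sin272°) = (0.0698, -1.9988)
|BD| = 9.1512
circle(B,5.00) ∩ circle(D,9.00): a=1.5159, h=4.7647
  candidates: C₊=(0.5084,2.9819) cross=43.602; C₋=(2.5897,-6.3173) cross=-43.602
  mode - wants cross < 0 → take C=(2.5897,-6.3173) (cross=-43.602)
ex = (C−B)/|BC| = (0.5040,-0.8637); ey = (0.8637,0.5040)
P = B + -2.18·ex + -0.89·ey = (-1.7976,-0.5644)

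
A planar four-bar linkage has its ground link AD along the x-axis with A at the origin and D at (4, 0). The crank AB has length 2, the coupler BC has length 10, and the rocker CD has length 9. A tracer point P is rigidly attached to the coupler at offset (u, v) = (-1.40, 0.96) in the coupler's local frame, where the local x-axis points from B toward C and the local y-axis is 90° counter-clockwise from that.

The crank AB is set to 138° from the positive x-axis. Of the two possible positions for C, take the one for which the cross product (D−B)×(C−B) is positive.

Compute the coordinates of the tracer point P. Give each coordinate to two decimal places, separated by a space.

A=(0,0), D=(4.00,0)
B = A + 2.00·(cos138°, sin138°) = (-1.4863, 1.3383)
|BD| = 5.6472
circle(B,10.00) ∩ circle(D,9.00): a=4.5058, h=8.9273
  candidates: C₊=(5.0068,8.9435) cross=50.414; C₋=(0.7756,-8.4026) cross=-50.414
  mode + wants cross > 0 → take C=(5.0068,8.9435) (cross=50.414)
ex = (C−B)/|BC| = (0.6493,0.7605); ey = (-0.7605,0.6493)
P = B + -1.40·ex + 0.96·ey = (-3.1254,0.8969)

-3.13 0.90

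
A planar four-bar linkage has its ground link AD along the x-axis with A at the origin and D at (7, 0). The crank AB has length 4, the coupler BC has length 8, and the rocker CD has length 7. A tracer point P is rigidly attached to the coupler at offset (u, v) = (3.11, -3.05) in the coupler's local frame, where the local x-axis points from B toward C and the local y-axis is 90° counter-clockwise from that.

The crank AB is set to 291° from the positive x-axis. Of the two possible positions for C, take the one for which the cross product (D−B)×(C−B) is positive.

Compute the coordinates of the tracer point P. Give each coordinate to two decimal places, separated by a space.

A=(0,0), D=(7.00,0)
B = A + 4.00·(cos291°, sin291°) = (1.4335, -3.7343)
|BD| = 6.7031
circle(B,8.00) ∩ circle(D,7.00): a=4.4704, h=6.6344
  candidates: C₊=(1.4499,4.2657) cross=44.471; C₋=(8.8420,-6.7533) cross=-44.471
  mode + wants cross > 0 → take C=(1.4499,4.2657) (cross=44.471)
ex = (C−B)/|BC| = (0.0020,1.0000); ey = (-1.0000,0.0020)
P = B + 3.11·ex + -3.05·ey = (4.4898,-0.6306)

4.49 -0.63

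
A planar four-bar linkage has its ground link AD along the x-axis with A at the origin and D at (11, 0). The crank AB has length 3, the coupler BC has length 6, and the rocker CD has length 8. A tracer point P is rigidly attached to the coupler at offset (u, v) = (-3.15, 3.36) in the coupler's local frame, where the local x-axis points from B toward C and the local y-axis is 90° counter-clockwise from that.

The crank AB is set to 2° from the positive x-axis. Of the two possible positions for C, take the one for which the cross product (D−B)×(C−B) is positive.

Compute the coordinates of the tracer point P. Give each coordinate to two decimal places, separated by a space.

-1.32 -1.50

A=(0,0), D=(11.00,0)
B = A + 3.00·(cos2°, sin2°) = (2.9982, 0.1047)
|BD| = 8.0025
circle(B,6.00) ∩ circle(D,8.00): a=2.2518, h=5.5614
  candidates: C₊=(5.3225,5.6362) cross=44.505; C₋=(5.1770,-5.4857) cross=-44.505
  mode + wants cross > 0 → take C=(5.3225,5.6362) (cross=44.505)
ex = (C−B)/|BC| = (0.3874,0.9219); ey = (-0.9219,0.3874)
P = B + -3.15·ex + 3.36·ey = (-1.3198,-1.4977)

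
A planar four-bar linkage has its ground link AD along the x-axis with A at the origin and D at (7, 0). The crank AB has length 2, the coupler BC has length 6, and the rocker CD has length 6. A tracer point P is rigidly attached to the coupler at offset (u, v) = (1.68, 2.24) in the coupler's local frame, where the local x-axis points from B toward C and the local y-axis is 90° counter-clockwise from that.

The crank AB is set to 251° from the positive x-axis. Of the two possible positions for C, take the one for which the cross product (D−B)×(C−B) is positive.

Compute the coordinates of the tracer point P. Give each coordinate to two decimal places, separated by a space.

-1.88 0.63

A=(0,0), D=(7.00,0)
B = A + 2.00·(cos251°, sin251°) = (-0.6511, -1.8910)
|BD| = 7.8814
circle(B,6.00) ∩ circle(D,6.00): a=3.9407, h=4.5245
  candidates: C₊=(2.0888,3.4468) cross=35.659; C₋=(4.2600,-5.3378) cross=-35.659
  mode + wants cross > 0 → take C=(2.0888,3.4468) (cross=35.659)
ex = (C−B)/|BC| = (0.4567,0.8896); ey = (-0.8896,0.4567)
P = B + 1.68·ex + 2.24·ey = (-1.8767,0.6265)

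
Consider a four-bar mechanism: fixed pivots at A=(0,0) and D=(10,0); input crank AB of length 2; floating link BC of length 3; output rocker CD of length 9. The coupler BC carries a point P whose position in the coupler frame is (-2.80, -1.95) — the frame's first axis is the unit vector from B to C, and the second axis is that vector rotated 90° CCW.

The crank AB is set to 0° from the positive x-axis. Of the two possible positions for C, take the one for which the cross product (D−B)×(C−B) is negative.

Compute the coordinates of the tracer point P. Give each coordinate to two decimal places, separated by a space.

A=(0,0), D=(10.00,0)
B = A + 2.00·(cos0°, sin0°) = (2.0000, 0.0000)
|BD| = 8.0000
circle(B,3.00) ∩ circle(D,9.00): a=-0.5000, h=2.9580
  candidates: C₊=(1.5000,2.9580) cross=23.664; C₋=(1.5000,-2.9580) cross=-23.664
  mode - wants cross < 0 → take C=(1.5000,-2.9580) (cross=-23.664)
ex = (C−B)/|BC| = (-0.1667,-0.9860); ey = (0.9860,-0.1667)
P = B + -2.80·ex + -1.95·ey = (0.5439,3.0858)

0.54 3.09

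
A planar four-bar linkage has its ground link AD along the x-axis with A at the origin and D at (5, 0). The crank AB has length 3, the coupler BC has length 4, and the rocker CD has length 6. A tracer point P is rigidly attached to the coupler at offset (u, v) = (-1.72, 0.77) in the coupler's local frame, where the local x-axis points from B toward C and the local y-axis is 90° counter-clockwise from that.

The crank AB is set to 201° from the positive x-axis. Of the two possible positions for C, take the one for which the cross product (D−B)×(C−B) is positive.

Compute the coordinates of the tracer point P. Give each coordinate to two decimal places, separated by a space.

-4.40 -2.07

A=(0,0), D=(5.00,0)
B = A + 3.00·(cos201°, sin201°) = (-2.8007, -1.0751)
|BD| = 7.8745
circle(B,4.00) ∩ circle(D,6.00): a=2.6673, h=2.9808
  candidates: C₊=(-0.5654,2.2420) cross=23.473; C₋=(0.2486,-3.6639) cross=-23.473
  mode + wants cross > 0 → take C=(-0.5654,2.2420) (cross=23.473)
ex = (C−B)/|BC| = (0.5588,0.8293); ey = (-0.8293,0.5588)
P = B + -1.72·ex + 0.77·ey = (-4.4005,-2.0712)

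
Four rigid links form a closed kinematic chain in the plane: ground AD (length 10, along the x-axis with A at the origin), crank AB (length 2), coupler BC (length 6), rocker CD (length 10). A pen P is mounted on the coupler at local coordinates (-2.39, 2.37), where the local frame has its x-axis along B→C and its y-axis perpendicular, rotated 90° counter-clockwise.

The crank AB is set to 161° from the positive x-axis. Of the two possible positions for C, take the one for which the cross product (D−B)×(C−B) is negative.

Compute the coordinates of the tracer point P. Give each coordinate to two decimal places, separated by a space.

-1.03 3.90

A=(0,0), D=(10.00,0)
B = A + 2.00·(cos161°, sin161°) = (-1.8910, 0.6511)
|BD| = 11.9089
circle(B,6.00) ∩ circle(D,10.00): a=3.2673, h=5.0323
  candidates: C₊=(1.6466,5.4973) cross=59.929; C₋=(1.0963,-4.5523) cross=-59.929
  mode - wants cross < 0 → take C=(1.0963,-4.5523) (cross=-59.929)
ex = (C−B)/|BC| = (0.4979,-0.8672); ey = (0.8672,0.4979)
P = B + -2.39·ex + 2.37·ey = (-1.0256,3.9038)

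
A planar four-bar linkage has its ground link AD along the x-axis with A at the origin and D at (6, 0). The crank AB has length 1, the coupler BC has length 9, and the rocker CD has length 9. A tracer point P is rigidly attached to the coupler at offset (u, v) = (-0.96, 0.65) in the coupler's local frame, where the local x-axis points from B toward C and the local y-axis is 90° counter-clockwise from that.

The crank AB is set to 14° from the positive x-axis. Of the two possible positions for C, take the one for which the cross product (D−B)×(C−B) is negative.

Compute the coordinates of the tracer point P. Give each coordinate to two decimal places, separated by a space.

1.38 1.33

A=(0,0), D=(6.00,0)
B = A + 1.00·(cos14°, sin14°) = (0.9703, 0.2419)
|BD| = 5.0355
circle(B,9.00) ∩ circle(D,9.00): a=2.5178, h=8.6407
  candidates: C₊=(3.9003,8.7516) cross=43.510; C₋=(3.0700,-8.5097) cross=-43.510
  mode - wants cross < 0 → take C=(3.0700,-8.5097) (cross=-43.510)
ex = (C−B)/|BC| = (0.2333,-0.9724); ey = (0.9724,0.2333)
P = B + -0.96·ex + 0.65·ey = (1.3784,1.3271)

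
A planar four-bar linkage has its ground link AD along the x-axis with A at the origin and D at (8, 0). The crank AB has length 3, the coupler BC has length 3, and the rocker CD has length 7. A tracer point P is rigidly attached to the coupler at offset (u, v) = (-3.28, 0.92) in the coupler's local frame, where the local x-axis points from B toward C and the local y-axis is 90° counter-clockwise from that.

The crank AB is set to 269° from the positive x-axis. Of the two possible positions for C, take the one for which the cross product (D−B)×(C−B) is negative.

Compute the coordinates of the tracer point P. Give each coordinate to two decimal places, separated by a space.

-2.49 -0.62

A=(0,0), D=(8.00,0)
B = A + 3.00·(cos269°, sin269°) = (-0.0524, -2.9995)
|BD| = 8.5929
circle(B,3.00) ∩ circle(D,7.00): a=1.9689, h=2.2635
  candidates: C₊=(1.0026,-0.1912) cross=19.450; C₋=(2.5828,-4.4333) cross=-19.450
  mode - wants cross < 0 → take C=(2.5828,-4.4333) (cross=-19.450)
ex = (C−B)/|BC| = (0.8784,-0.4779); ey = (0.4779,0.8784)
P = B + -3.28·ex + 0.92·ey = (-2.4938,-0.6238)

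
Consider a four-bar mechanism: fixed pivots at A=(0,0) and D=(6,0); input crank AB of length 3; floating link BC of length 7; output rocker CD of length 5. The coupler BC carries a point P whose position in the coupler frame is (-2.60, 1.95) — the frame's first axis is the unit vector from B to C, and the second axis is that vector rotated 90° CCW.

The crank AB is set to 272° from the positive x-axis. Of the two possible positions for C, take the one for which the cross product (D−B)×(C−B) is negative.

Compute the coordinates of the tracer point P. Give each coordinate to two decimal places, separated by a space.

A=(0,0), D=(6.00,0)
B = A + 3.00·(cos272°, sin272°) = (0.1047, -2.9982)
|BD| = 6.6139
circle(B,7.00) ∩ circle(D,5.00): a=5.1213, h=4.7720
  candidates: C₊=(2.5064,3.5769) cross=31.562; C₋=(6.8328,-4.9302) cross=-31.562
  mode - wants cross < 0 → take C=(6.8328,-4.9302) (cross=-31.562)
ex = (C−B)/|BC| = (0.9612,-0.2760); ey = (0.2760,0.9612)
P = B + -2.60·ex + 1.95·ey = (-1.8561,-0.4063)

-1.86 -0.41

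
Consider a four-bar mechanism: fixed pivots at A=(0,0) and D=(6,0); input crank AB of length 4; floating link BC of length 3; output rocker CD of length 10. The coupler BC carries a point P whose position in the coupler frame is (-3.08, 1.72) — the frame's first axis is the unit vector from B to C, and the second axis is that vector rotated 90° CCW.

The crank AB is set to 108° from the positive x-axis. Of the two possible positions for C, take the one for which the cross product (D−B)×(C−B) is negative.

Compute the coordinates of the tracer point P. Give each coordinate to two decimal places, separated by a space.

2.28 4.02

A=(0,0), D=(6.00,0)
B = A + 4.00·(cos108°, sin108°) = (-1.2361, 3.8042)
|BD| = 8.1751
circle(B,3.00) ∩ circle(D,10.00): a=-1.4781, h=2.6106
  candidates: C₊=(-1.3296,6.8028) cross=21.342; C₋=(-3.7592,2.1813) cross=-21.342
  mode - wants cross < 0 → take C=(-3.7592,2.1813) (cross=-21.342)
ex = (C−B)/|BC| = (-0.8410,-0.5410); ey = (0.5410,-0.8410)
P = B + -3.08·ex + 1.72·ey = (2.2848,4.0238)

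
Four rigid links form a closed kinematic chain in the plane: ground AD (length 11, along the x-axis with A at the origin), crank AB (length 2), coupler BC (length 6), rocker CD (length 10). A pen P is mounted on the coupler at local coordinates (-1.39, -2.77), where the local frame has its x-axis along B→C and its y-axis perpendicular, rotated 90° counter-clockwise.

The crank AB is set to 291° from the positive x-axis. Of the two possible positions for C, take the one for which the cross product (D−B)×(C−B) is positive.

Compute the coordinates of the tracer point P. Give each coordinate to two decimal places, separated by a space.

A=(0,0), D=(11.00,0)
B = A + 2.00·(cos291°, sin291°) = (0.7167, -1.8672)
|BD| = 10.4514
circle(B,6.00) ∩ circle(D,10.00): a=2.1639, h=5.5962
  candidates: C₊=(1.8461,4.0256) cross=58.488; C₋=(3.8456,-6.9867) cross=-58.488
  mode + wants cross > 0 → take C=(1.8461,4.0256) (cross=58.488)
ex = (C−B)/|BC| = (0.1882,0.9821); ey = (-0.9821,0.1882)
P = B + -1.39·ex + -2.77·ey = (3.1756,-3.7537)

3.18 -3.75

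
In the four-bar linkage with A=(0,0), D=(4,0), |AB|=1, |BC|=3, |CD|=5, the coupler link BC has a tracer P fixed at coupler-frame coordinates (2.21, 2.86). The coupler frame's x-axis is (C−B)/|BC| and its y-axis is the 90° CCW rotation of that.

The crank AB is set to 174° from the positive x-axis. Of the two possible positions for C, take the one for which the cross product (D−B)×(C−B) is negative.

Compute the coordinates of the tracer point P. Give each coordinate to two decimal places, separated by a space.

A=(0,0), D=(4.00,0)
B = A + 1.00·(cos174°, sin174°) = (-0.9945, 0.1045)
|BD| = 4.9956
circle(B,3.00) ∩ circle(D,5.00): a=0.8964, h=2.8629
  candidates: C₊=(-0.0384,2.9481) cross=14.302; C₋=(-0.1582,-2.7765) cross=-14.302
  mode - wants cross < 0 → take C=(-0.1582,-2.7765) (cross=-14.302)
ex = (C−B)/|BC| = (0.2788,-0.9604); ey = (0.9604,0.2788)
P = B + 2.21·ex + 2.86·ey = (2.3682,-1.2206)

2.37 -1.22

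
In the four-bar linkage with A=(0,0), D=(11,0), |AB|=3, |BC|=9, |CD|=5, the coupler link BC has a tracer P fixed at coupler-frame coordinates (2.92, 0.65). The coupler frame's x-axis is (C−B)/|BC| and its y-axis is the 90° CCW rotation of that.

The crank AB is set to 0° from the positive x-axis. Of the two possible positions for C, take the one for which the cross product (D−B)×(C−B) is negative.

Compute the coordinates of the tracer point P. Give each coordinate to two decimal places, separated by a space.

5.79 -1.07

A=(0,0), D=(11.00,0)
B = A + 3.00·(cos0°, sin0°) = (3.0000, 0.0000)
|BD| = 8.0000
circle(B,9.00) ∩ circle(D,5.00): a=7.5000, h=4.9749
  candidates: C₊=(10.5000,4.9749) cross=39.799; C₋=(10.5000,-4.9749) cross=-39.799
  mode - wants cross < 0 → take C=(10.5000,-4.9749) (cross=-39.799)
ex = (C−B)/|BC| = (0.8333,-0.5528); ey = (0.5528,0.8333)
P = B + 2.92·ex + 0.65·ey = (5.7926,-1.0724)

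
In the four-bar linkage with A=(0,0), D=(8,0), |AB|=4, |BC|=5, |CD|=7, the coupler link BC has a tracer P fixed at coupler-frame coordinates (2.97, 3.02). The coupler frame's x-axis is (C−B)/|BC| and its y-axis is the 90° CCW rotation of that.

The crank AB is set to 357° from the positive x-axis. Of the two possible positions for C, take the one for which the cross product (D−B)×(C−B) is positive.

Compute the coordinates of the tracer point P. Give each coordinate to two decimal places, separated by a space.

A=(0,0), D=(8.00,0)
B = A + 4.00·(cos357°, sin357°) = (3.9945, -0.2093)
|BD| = 4.0109
circle(B,5.00) ∩ circle(D,7.00): a=-0.9863, h=4.9017
  candidates: C₊=(2.7537,4.6342) cross=19.661; C₋=(3.2654,-5.1559) cross=-19.661
  mode + wants cross > 0 → take C=(2.7537,4.6342) (cross=19.661)
ex = (C−B)/|BC| = (-0.2482,0.9687); ey = (-0.9687,-0.2482)
P = B + 2.97·ex + 3.02·ey = (0.3319,1.9183)

0.33 1.92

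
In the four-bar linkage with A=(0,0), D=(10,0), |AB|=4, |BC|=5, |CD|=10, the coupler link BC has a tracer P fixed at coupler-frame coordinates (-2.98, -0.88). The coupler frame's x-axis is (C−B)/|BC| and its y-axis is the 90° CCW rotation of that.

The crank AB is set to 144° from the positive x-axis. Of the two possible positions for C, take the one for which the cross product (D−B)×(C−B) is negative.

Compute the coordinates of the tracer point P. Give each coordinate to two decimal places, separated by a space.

-5.88 3.99

A=(0,0), D=(10.00,0)
B = A + 4.00·(cos144°, sin144°) = (-3.2361, 2.3511)
|BD| = 13.4433
circle(B,5.00) ∩ circle(D,10.00): a=3.9321, h=3.0884
  candidates: C₊=(1.1756,4.7043) cross=41.518; C₋=(0.0953,-1.3774) cross=-41.518
  mode - wants cross < 0 → take C=(0.0953,-1.3774) (cross=-41.518)
ex = (C−B)/|BC| = (0.6663,-0.7457); ey = (0.7457,0.6663)
P = B + -2.98·ex + -0.88·ey = (-5.8778,3.9870)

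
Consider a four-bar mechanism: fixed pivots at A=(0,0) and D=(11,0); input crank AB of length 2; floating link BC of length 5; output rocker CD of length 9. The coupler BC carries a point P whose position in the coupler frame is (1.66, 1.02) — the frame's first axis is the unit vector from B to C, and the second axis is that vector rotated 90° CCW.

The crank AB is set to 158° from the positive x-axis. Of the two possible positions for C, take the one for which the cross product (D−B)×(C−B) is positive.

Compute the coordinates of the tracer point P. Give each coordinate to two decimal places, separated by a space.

A=(0,0), D=(11.00,0)
B = A + 2.00·(cos158°, sin158°) = (-1.8544, 0.7492)
|BD| = 12.8762
circle(B,5.00) ∩ circle(D,9.00): a=4.2635, h=2.6119
  candidates: C₊=(2.5539,3.1087) cross=33.632; C₋=(2.2500,-2.1064) cross=-33.632
  mode + wants cross > 0 → take C=(2.5539,3.1087) (cross=33.632)
ex = (C−B)/|BC| = (0.8817,0.4719); ey = (-0.4719,0.8817)
P = B + 1.66·ex + 1.02·ey = (-0.8721,2.4318)

-0.87 2.43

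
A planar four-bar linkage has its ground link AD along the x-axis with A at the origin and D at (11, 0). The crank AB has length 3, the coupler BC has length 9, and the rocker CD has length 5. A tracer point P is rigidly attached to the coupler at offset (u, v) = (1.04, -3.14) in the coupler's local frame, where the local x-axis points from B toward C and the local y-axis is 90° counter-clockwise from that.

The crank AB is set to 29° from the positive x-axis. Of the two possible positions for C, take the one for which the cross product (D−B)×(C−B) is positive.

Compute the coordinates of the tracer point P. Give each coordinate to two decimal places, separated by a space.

4.82 -1.02

A=(0,0), D=(11.00,0)
B = A + 3.00·(cos29°, sin29°) = (2.6239, 1.4544)
|BD| = 8.5015
circle(B,9.00) ∩ circle(D,5.00): a=7.5443, h=4.9075
  candidates: C₊=(10.8965,4.9989) cross=41.721; C₋=(9.2173,-4.6714) cross=-41.721
  mode + wants cross > 0 → take C=(10.8965,4.9989) (cross=41.721)
ex = (C−B)/|BC| = (0.9192,0.3938); ey = (-0.3938,0.9192)
P = B + 1.04·ex + -3.14·ey = (4.8164,-1.0222)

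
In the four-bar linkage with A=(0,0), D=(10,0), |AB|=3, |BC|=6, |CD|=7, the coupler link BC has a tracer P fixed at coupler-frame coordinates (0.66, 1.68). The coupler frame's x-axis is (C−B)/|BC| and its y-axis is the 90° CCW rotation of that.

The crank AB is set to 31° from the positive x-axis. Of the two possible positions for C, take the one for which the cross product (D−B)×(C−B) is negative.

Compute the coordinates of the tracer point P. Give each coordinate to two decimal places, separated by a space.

4.37 1.42

A=(0,0), D=(10.00,0)
B = A + 3.00·(cos31°, sin31°) = (2.5715, 1.5451)
|BD| = 7.5875
circle(B,6.00) ∩ circle(D,7.00): a=2.9371, h=5.2320
  candidates: C₊=(6.5125,6.0694) cross=39.698; C₋=(4.3816,-4.1753) cross=-39.698
  mode - wants cross < 0 → take C=(4.3816,-4.1753) (cross=-39.698)
ex = (C−B)/|BC| = (0.3017,-0.9534); ey = (0.9534,0.3017)
P = B + 0.66·ex + 1.68·ey = (4.3723,1.4227)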